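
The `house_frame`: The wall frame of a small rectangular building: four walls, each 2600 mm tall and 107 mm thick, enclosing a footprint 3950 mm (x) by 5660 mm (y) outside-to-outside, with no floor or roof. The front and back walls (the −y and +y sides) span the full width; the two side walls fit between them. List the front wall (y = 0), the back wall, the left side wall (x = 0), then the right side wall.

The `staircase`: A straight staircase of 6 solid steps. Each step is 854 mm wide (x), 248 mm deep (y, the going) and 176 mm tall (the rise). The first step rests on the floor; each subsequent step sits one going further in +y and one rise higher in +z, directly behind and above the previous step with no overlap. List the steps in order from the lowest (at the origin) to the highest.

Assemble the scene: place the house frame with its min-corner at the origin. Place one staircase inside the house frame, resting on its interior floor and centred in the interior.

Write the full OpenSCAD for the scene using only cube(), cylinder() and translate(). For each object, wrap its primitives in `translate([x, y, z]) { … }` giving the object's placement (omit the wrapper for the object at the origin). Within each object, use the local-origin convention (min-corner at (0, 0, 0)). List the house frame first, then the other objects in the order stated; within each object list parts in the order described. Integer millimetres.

cube([3950, 107, 2600]);
translate([0, 5553, 0]) cube([3950, 107, 2600]);
translate([0, 107, 0]) cube([107, 5446, 2600]);
translate([3843, 107, 0]) cube([107, 5446, 2600]);
translate([1548, 2086, 0]) {
  cube([854, 248, 176]);
  translate([0, 248, 176]) cube([854, 248, 176]);
  translate([0, 496, 352]) cube([854, 248, 176]);
  translate([0, 744, 528]) cube([854, 248, 176]);
  translate([0, 992, 704]) cube([854, 248, 176]);
  translate([0, 1240, 880]) cube([854, 248, 176]);
}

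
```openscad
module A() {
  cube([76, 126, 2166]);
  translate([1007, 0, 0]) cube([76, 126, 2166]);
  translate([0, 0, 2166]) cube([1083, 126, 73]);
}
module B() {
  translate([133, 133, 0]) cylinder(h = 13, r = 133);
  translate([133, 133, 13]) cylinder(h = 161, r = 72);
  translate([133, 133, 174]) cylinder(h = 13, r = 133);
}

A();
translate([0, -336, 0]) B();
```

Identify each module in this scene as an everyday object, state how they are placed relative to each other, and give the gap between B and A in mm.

A is a door frame. B is a spool. The spool is on the floor beside the door frame on its −y side. The gap between the spool and the door frame is 70 mm.

The spool's nearest face is 70 mm from the door frame's −y face.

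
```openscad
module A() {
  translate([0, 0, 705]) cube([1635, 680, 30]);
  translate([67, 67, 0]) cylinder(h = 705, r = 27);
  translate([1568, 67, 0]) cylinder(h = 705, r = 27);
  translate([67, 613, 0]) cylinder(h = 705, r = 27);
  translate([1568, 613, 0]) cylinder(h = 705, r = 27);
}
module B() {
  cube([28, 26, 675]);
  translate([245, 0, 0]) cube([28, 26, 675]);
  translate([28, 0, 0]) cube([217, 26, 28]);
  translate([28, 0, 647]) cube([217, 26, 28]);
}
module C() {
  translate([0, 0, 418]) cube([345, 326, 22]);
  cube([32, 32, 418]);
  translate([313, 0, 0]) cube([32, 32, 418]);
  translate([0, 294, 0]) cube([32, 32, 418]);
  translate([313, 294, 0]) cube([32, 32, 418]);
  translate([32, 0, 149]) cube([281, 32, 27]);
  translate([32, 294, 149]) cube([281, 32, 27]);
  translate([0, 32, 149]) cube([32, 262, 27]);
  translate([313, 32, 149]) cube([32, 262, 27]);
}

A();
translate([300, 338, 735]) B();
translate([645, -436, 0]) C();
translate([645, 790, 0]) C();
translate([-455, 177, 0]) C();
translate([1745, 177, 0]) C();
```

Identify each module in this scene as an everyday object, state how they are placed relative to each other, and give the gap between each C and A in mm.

Each stool's nearest face is 110 mm from the table's bounding box.

A is a table. B is a picture frame. C is a stool. The picture frame is on top of the table. Four stools sit around the table at the −y, +y, −x, +x sides. The gap between each stool and the table is 110 mm.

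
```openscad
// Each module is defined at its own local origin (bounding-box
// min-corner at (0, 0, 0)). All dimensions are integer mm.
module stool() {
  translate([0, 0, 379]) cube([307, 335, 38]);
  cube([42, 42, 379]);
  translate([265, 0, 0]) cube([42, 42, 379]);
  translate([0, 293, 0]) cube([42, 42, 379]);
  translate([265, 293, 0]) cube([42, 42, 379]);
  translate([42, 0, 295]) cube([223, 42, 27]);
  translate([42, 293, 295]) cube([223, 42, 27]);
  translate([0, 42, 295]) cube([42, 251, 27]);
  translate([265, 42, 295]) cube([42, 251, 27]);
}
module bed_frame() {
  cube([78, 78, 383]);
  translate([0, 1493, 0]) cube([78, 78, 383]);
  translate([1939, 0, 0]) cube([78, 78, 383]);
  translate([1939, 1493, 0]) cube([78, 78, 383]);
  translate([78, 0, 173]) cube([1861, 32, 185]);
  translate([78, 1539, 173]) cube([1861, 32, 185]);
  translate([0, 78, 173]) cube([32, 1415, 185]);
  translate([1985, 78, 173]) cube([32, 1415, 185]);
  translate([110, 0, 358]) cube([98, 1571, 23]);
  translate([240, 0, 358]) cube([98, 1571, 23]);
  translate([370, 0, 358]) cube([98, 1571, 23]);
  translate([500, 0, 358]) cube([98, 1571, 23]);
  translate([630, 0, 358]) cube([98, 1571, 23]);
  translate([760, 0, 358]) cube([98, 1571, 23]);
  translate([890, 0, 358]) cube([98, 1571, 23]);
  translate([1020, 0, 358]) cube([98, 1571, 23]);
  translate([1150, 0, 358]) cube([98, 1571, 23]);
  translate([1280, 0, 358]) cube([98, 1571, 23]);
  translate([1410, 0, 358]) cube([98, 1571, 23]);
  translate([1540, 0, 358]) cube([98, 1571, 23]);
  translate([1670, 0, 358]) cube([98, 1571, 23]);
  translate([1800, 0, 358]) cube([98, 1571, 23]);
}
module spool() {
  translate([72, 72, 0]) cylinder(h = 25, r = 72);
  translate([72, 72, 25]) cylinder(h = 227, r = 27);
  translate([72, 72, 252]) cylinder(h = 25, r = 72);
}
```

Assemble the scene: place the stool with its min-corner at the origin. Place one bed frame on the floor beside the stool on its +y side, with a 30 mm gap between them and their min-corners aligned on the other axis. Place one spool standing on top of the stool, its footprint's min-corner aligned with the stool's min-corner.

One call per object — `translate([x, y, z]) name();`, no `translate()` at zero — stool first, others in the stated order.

stool();
translate([0, 365, 0]) bed_frame();
translate([0, 0, 417]) spool();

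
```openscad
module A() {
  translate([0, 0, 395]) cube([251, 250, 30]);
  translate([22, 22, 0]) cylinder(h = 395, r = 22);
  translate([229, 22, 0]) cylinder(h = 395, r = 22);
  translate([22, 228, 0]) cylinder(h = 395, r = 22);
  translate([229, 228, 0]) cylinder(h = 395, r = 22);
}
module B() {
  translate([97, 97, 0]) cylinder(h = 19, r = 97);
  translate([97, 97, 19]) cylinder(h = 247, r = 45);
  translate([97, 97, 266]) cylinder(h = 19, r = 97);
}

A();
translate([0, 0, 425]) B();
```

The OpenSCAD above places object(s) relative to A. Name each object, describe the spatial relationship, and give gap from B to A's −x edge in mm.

A is a stool. B is a spool. The spool is on top of the stool. The gap from the spool to the stool's −x edge is 0 mm.

The spool's min-x is at 0; the stool's min-x is 0; gap = 0 mm.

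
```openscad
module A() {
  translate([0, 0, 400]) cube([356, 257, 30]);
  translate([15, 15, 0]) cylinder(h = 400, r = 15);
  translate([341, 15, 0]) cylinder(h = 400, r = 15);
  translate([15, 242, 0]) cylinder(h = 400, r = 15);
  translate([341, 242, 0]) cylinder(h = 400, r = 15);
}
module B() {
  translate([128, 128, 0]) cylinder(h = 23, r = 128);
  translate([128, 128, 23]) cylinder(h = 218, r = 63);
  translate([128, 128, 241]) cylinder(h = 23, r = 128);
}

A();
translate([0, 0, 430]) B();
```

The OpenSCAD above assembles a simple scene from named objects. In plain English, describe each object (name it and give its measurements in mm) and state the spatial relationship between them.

A is a four-legged stool. The seat is 356×257 mm, 30 mm thick, top at z = 430 mm. It stands on four round legs, each 30 mm in diameter, from z = 0 to the seat underside, each leg's axis is inset half a diameter from the nearest pair of seat edges (so the leg's bounding box is flush with the corner).

B is a spool: two coaxial disc flanges of radius 128 mm and thickness 23 mm, joined by a core cylinder of radius 63 mm and height 218 mm. The lower flange rests on z = 0 and the three cylinders share a vertical axis.

The spool is on top of the stool.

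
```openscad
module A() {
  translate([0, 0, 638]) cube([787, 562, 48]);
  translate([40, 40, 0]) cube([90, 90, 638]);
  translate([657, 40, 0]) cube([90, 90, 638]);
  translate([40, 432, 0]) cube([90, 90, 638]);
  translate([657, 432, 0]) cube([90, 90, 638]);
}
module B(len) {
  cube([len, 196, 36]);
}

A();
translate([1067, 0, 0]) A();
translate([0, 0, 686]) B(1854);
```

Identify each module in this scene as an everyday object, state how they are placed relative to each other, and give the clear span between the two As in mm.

A is a table. B is a beam. A beam spans the tops of two tables. The clear span between the two tables is 280 mm.

Second table starts at x = 1067; first ends at x = 787; clear span = 1067 − 787 = 280 mm.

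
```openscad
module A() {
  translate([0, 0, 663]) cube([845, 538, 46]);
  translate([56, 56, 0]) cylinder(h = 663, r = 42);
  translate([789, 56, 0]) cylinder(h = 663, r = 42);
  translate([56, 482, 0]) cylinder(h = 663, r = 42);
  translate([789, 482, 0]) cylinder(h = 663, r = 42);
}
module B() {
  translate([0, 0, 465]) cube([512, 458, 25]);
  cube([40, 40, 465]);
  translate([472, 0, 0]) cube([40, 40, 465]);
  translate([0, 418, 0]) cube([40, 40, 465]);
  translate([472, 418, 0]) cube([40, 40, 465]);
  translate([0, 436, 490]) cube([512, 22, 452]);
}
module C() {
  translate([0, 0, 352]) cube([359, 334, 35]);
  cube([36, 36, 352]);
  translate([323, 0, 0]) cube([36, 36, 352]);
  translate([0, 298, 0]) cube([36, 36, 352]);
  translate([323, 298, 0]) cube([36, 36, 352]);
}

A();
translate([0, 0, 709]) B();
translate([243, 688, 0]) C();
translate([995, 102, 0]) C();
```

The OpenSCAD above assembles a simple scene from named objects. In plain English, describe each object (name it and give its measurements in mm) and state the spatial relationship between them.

A is a rectangular dining table. The top is 845×538×46 mm with its upper surface at z = 709 mm. It stands on four round legs of 84 mm diameter, each leg's bounding box inset 14 mm from the nearest pair of top edges, running from the floor to the underside of the top.

B is a chair: 512×458 mm seat, 25 mm thick, top at z = 490 mm, on four 40 mm square corner legs flush with the seat edges. A 22 mm thick backrest slab spans the full seat width, extending 452 mm above the seat top, its back face flush with the seat's +y edge.

C is a simple wooden stool: a rectangular seat 359 mm (x) by 334 mm (y), 35 mm thick, top face at z = 387 mm, on four square legs, each 36×36 mm in cross-section. The legs rest on z = 0, each flush with a corner of the seat.

The chair is on top of the table. Two stools sit around the table at the +y, +x sides.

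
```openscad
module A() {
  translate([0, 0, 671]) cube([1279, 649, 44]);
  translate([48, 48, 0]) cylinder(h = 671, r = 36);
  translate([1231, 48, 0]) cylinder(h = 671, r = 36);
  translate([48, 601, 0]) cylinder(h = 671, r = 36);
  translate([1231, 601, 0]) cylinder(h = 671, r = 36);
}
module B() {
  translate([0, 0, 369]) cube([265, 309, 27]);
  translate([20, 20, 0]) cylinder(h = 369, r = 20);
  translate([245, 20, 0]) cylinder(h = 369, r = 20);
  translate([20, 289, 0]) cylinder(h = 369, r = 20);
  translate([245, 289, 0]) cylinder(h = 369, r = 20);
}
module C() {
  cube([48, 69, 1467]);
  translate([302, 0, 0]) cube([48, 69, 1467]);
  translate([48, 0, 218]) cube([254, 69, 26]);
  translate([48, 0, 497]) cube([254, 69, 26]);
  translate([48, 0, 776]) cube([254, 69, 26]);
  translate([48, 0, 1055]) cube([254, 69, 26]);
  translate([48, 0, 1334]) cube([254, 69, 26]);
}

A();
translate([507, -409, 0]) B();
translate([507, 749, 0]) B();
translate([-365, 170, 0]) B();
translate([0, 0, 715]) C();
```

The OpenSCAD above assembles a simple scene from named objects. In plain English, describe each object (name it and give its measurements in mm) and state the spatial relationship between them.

A is a table with a 1279×649 mm rectangular top, 44 mm thick, top surface at z = 715 mm, supported by four round legs of 72 mm diameter, each leg's bounding box inset 12 mm from the nearest pair of top edges, running from the floor.

B is a four-legged stool. The seat is 265×309 mm, 27 mm thick, top at z = 396 mm. It stands on four round legs, each 40 mm in diameter, from z = 0 to the seat underside, each leg's axis is inset half a diameter from the nearest pair of seat edges (so the leg's bounding box is flush with the corner).

C is a wooden ladder with two side rails of 48×69 mm section and 1467 mm height, set 350 mm apart overall. Between them run 5 rectangular rungs (69 mm deep, 26 mm thick), front faces flush with the rails' −y face. The bottom of the first rung is 218 mm above the floor and each subsequent rung is 279 mm higher than the one below.

Three stools sit around the table at the −y, +y, −x sides. The ladder is on top of the table.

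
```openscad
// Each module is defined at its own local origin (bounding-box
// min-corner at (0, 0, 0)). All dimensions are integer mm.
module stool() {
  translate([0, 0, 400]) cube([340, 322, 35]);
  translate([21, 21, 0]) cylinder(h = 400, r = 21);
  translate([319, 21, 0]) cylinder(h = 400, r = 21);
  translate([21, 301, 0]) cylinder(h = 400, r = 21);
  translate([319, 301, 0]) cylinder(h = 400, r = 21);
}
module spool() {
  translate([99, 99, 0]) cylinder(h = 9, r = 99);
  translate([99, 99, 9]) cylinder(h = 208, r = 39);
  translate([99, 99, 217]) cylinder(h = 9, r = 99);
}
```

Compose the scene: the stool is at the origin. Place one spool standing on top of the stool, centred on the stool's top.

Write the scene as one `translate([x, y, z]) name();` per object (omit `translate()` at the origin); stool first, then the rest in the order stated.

stool();
translate([71, 62, 435]) spool();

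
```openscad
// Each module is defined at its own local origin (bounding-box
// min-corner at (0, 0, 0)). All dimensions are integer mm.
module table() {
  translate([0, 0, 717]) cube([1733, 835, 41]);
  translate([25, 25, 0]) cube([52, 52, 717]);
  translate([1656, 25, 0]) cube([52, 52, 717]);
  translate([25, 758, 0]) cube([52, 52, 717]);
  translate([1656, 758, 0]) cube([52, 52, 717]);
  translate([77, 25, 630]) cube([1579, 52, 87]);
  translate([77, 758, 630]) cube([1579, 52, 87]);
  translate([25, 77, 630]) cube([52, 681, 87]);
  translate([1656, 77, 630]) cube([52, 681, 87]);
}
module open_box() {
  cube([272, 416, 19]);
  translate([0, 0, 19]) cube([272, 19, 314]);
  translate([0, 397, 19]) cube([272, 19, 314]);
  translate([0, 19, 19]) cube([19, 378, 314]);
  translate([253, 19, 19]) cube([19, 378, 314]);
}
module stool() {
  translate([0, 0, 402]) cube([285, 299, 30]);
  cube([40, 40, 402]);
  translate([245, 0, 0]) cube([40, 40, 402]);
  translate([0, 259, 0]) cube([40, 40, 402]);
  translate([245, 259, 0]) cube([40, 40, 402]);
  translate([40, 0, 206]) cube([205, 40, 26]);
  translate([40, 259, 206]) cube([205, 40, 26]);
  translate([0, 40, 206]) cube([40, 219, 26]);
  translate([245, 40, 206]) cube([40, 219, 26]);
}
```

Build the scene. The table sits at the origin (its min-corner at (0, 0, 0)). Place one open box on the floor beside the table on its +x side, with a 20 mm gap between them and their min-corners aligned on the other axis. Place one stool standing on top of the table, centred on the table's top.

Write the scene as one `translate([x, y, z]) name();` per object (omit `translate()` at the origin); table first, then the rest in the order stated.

table();
translate([1753, 0, 0]) open_box();
translate([724, 268, 758]) stool();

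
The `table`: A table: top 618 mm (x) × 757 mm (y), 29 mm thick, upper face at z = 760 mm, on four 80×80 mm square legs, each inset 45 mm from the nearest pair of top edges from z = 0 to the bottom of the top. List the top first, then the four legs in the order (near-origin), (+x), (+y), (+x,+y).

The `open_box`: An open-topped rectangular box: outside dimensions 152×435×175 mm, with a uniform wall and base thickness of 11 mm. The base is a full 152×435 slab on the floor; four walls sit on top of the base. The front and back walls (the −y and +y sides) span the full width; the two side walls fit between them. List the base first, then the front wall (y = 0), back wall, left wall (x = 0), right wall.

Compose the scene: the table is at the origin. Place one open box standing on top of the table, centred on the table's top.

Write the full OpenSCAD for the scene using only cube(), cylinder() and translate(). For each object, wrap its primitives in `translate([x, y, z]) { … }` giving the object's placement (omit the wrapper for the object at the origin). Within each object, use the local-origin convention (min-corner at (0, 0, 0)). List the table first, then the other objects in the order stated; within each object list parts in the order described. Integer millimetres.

translate([0, 0, 731]) cube([618, 757, 29]);
translate([45, 45, 0]) cube([80, 80, 731]);
translate([493, 45, 0]) cube([80, 80, 731]);
translate([45, 632, 0]) cube([80, 80, 731]);
translate([493, 632, 0]) cube([80, 80, 731]);
translate([233, 161, 760]) {
  cube([152, 435, 11]);
  translate([0, 0, 11]) cube([152, 11, 164]);
  translate([0, 424, 11]) cube([152, 11, 164]);
  translate([0, 11, 11]) cube([11, 413, 164]);
  translate([141, 11, 11]) cube([11, 413, 164]);
}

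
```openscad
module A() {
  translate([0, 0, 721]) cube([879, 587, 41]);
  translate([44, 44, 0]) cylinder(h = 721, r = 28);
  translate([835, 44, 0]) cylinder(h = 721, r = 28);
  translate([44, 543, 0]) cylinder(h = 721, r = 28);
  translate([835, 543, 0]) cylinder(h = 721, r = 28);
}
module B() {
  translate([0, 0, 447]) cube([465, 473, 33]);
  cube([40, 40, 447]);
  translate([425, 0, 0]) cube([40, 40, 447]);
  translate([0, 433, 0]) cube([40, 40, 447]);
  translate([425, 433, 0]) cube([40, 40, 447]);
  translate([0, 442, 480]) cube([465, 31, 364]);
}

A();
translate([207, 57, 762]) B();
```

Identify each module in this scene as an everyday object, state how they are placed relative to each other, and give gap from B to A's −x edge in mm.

A is a table. B is a chair. The chair is on top of the table, centred. The gap from the chair to the table's −x edge is 207 mm.

The chair's min-x is at 207; the table's min-x is 0; gap = 207 mm.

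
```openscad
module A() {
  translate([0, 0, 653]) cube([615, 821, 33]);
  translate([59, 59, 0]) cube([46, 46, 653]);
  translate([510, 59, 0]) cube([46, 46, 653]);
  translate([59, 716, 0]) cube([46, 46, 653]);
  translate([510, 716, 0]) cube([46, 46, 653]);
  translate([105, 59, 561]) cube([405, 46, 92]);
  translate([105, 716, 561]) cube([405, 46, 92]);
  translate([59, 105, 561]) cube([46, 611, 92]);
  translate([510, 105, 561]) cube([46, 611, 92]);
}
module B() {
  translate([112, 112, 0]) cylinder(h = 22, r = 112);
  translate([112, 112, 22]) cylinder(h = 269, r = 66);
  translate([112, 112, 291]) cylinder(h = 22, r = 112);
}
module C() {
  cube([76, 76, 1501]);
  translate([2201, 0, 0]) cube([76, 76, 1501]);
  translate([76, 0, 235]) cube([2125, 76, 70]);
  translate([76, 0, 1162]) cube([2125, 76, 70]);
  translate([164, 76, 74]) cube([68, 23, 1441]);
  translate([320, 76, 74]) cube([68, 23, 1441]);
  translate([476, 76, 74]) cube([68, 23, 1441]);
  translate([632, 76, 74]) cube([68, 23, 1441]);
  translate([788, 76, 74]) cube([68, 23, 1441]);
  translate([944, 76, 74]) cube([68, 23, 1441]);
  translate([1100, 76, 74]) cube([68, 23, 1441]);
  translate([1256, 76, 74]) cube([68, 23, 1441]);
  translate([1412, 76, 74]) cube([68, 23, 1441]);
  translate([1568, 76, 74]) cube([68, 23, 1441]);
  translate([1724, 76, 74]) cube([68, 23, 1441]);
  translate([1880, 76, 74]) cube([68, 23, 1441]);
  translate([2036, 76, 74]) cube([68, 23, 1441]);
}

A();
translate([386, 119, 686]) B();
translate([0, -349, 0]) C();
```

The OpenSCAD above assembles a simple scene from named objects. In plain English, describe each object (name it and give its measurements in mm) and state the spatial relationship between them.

A is a rectangular dining table. The top is 615×821×33 mm with its upper surface at z = 686 mm. It stands on four 46×46 mm square legs, each inset 59 mm from the nearest pair of top edges, running from the floor to the underside of the top. Four apron rails, 46 mm thick and 92 mm tall, run between adjacent legs with their top edges flush with the underside of the top and their outer faces flush with the legs' outer faces.

B is a spool: two coaxial disc flanges of radius 112 mm and thickness 22 mm, joined by a core cylinder of radius 66 mm and height 269 mm. The lower flange rests on z = 0 and the three cylinders share a vertical axis.

C is a fence section. Two 76×76 mm posts, 1501 mm tall, stand on the floor with a clear span of 2125 mm between their inner faces. Two horizontal rails of 76×70 mm section span the gap between the posts with their undersides at z = 235 mm and z = 1162 mm, flush with the posts' −y face. 13 pickets, each 68 mm wide, 23 mm thick and 1441 mm tall, are fixed to the +y face of the rails with their bottoms at z = 74 mm, evenly spaced across the span with equal gaps (rounded down to the nearest mm) at the −x end and between each pair — any rounding remainder accumulates at the +x end.

The spool is on top of the table. The fence section is on the floor beside the table on its −y side.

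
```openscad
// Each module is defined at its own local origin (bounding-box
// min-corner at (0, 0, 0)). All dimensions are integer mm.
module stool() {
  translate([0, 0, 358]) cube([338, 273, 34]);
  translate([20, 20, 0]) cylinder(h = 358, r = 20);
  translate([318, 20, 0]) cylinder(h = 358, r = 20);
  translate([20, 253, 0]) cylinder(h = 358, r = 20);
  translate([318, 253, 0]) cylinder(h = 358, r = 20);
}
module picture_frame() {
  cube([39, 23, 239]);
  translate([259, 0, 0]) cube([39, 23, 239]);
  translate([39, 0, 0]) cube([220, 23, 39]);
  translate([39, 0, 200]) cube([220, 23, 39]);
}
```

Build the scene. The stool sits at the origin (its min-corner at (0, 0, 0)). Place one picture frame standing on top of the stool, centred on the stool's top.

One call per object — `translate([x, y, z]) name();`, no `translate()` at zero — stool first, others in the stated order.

stool();
translate([20, 125, 392]) picture_frame();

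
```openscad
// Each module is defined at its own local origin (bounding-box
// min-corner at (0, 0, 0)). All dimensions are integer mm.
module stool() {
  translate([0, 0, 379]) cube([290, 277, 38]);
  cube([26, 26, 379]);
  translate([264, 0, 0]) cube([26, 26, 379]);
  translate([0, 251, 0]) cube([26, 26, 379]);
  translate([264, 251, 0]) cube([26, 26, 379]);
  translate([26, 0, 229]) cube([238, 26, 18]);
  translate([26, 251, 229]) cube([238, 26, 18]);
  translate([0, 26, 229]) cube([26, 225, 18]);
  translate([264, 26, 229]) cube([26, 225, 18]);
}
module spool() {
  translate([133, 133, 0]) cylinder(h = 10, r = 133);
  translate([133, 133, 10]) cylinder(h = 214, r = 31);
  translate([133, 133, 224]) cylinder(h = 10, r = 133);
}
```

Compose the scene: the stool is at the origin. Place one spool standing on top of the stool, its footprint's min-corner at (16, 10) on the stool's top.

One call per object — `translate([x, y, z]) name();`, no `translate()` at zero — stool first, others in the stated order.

stool();
translate([16, 10, 417]) spool();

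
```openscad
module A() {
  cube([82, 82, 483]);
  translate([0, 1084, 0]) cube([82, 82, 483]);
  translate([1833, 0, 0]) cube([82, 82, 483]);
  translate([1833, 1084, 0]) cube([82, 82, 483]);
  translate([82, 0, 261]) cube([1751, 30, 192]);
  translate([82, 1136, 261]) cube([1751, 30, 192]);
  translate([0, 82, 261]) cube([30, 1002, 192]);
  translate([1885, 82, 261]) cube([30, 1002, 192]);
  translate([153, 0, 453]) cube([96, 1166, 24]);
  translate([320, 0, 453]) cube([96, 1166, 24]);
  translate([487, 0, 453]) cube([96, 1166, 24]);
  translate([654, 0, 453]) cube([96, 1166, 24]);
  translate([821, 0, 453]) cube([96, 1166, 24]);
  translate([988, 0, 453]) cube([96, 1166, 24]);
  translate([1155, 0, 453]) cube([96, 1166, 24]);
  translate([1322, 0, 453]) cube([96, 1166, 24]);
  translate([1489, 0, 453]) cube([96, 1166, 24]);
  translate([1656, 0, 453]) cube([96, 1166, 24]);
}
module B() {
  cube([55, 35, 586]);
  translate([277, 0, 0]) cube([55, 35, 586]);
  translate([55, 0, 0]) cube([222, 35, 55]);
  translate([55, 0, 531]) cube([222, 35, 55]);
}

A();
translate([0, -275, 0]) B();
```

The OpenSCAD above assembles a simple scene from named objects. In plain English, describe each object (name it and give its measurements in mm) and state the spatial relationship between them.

A is a bed frame 1915 mm long (x) by 1166 mm wide (y). Four 82×82 mm corner posts, 483 mm tall, at the corners of the footprint. Four rails of 30 mm thickness and 192 mm height run between adjacent posts with their undersides at z = 261 mm, their outer faces flush with the outside of the frame (the two x-running rails run between the posts' inner faces; the two y-running rails run between the posts' inner faces). 10 slats, each 96 mm wide (x) and 24 mm thick, lie across the top of the two x-running rails, running the full 1166 mm width of the frame in y; the slats are evenly spaced along x between the inner faces of the end posts with equal gaps (rounded down to the nearest mm) at the −x end and between each pair — any rounding remainder accumulates at the +x end.

B is a picture frame with a 222×476 mm rectangular opening (x by z) and a uniform 55 mm border on every side. Frame depth is 35 mm along y. It is built from two vertical stiles running the full outside height and two horizontal rails spanning the gap between the stiles.

The picture frame is on the floor beside the bed frame on its −y side.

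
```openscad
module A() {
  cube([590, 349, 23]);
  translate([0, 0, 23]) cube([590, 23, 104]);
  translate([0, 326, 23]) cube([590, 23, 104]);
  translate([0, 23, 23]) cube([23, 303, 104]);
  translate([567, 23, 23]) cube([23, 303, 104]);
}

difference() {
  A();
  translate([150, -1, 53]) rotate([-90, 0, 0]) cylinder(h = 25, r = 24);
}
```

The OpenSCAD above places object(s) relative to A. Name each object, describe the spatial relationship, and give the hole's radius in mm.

A is an open box. The open box has a circular hole through its front wall. The hole's radius is 24 mm.

The subtracted cylinder has r = 24 mm.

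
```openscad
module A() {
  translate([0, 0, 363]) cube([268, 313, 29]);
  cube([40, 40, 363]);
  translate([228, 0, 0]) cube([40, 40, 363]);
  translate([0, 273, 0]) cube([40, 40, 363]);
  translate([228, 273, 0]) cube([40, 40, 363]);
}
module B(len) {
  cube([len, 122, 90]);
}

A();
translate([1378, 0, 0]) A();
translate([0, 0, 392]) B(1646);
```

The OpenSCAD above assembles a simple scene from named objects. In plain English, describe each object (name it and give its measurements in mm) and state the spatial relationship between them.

A is a four-legged stool. The seat is 268×313 mm, 29 mm thick, top at z = 392 mm. It stands on four square legs, each 40×40 mm in cross-section, from z = 0 to the seat underside, each flush with a corner of the seat.

B is a rectangular beam 1646 mm long (x), 122 mm deep (y), 90 mm thick (z).

The beam spans the tops of two stools placed 1110 mm apart, resting at z = 392 mm.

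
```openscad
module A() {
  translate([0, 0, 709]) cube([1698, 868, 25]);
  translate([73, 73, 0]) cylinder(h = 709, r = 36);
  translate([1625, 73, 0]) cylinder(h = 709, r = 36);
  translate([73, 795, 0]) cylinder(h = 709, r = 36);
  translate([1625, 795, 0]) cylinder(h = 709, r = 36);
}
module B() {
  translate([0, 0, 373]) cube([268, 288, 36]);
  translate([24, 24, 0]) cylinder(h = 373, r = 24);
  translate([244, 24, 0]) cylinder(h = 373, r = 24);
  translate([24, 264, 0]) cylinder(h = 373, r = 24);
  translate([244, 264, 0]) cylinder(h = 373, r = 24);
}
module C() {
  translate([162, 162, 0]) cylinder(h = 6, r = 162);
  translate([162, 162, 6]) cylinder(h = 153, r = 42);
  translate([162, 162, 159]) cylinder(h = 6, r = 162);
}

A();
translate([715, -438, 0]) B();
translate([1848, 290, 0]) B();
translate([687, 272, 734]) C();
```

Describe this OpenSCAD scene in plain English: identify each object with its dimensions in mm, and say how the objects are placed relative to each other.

A is a rectangular dining table. The top is 1698×868×25 mm with its upper surface at z = 734 mm. It stands on four round legs of 72 mm diameter, each leg's bounding box inset 37 mm from the nearest pair of top edges, running from the floor to the underside of the top.

B is a simple wooden stool: a rectangular seat 268 mm (x) by 288 mm (y), 36 mm thick, top face at z = 409 mm, on four round legs, each 48 mm in diameter. The legs rest on z = 0, each leg's axis is inset half a diameter from the nearest pair of seat edges (so the leg's bounding box is flush with the corner).

C is a spool: two coaxial disc flanges of radius 162 mm and thickness 6 mm, joined by a core cylinder of radius 42 mm and height 153 mm. The lower flange rests on z = 0 and the three cylinders share a vertical axis.

Two stools sit around the table at the −y, +x sides. The spool is on top of the table, centred.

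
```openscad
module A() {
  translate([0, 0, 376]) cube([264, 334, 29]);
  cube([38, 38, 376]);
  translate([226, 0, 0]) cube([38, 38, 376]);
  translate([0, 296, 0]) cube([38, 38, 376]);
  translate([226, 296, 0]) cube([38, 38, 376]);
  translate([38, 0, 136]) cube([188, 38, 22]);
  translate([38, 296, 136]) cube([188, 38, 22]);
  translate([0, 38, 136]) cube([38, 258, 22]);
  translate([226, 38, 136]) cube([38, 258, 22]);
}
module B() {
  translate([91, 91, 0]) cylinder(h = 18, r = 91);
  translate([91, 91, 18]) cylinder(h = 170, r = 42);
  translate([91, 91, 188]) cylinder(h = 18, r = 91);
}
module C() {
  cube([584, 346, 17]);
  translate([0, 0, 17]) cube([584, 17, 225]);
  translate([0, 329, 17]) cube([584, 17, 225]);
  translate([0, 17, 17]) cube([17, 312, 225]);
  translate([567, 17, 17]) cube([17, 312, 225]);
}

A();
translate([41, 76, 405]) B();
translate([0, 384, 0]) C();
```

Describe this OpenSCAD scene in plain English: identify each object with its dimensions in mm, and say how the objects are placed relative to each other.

A is a simple wooden stool: a rectangular seat 264 mm (x) by 334 mm (y), 29 mm thick, top face at z = 405 mm, on four square legs, each 38×38 mm in cross-section. The legs rest on z = 0, each flush with a corner of the seat. Four stretchers, 38 mm wide and 22 mm tall, connect adjacent legs with their undersides at z = 136 mm, each running between the inner faces of the legs it joins and aligned with the legs' outer faces on the other axis.

B is a spool: two coaxial disc flanges of radius 91 mm and thickness 18 mm, joined by a core cylinder of radius 42 mm and height 170 mm. The lower flange rests on z = 0 and the three cylinders share a vertical axis.

C is an open-topped rectangular box: outside dimensions 584×346×242 mm, with a uniform wall and base thickness of 17 mm. The base is a full 584×346 slab on the floor; four walls sit on top of the base. The front and back walls (the −y and +y sides) span the full width; the two side walls fit between them.

The spool is on top of the stool, centred. The open box is on the floor beside the stool on its +y side.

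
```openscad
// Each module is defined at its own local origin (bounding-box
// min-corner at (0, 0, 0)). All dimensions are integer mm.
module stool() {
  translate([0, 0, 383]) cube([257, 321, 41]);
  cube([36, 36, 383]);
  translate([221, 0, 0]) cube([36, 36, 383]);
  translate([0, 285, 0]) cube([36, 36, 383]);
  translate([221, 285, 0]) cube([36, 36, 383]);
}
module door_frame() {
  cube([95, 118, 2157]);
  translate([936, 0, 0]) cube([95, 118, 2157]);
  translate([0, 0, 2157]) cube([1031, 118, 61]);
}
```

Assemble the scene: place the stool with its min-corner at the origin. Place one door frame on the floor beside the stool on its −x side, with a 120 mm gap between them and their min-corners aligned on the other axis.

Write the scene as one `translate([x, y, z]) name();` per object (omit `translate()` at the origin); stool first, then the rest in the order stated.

stool();
translate([-1151, 0, 0]) door_frame();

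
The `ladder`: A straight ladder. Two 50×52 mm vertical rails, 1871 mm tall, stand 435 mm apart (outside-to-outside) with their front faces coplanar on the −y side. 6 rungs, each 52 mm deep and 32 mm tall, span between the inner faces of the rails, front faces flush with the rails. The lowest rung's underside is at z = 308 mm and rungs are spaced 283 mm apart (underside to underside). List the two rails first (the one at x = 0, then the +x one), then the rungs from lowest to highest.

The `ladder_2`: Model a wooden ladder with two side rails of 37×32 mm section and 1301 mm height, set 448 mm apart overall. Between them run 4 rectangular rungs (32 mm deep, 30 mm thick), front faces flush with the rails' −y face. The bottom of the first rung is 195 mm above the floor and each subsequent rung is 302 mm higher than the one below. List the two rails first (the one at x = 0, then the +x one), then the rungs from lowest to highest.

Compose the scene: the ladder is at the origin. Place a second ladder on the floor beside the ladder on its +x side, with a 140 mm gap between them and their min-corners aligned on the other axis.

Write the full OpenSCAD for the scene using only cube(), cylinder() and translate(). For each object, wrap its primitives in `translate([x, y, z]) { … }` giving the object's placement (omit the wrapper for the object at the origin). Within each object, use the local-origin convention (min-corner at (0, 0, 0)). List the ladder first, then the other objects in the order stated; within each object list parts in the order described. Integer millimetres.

cube([50, 52, 1871]);
translate([385, 0, 0]) cube([50, 52, 1871]);
translate([50, 0, 308]) cube([335, 52, 32]);
translate([50, 0, 591]) cube([335, 52, 32]);
translate([50, 0, 874]) cube([335, 52, 32]);
translate([50, 0, 1157]) cube([335, 52, 32]);
translate([50, 0, 1440]) cube([335, 52, 32]);
translate([50, 0, 1723]) cube([335, 52, 32]);
translate([575, 0, 0]) {
  cube([37, 32, 1301]);
  translate([411, 0, 0]) cube([37, 32, 1301]);
  translate([37, 0, 195]) cube([374, 32, 30]);
  translate([37, 0, 497]) cube([374, 32, 30]);
  translate([37, 0, 799]) cube([374, 32, 30]);
  translate([37, 0, 1101]) cube([374, 32, 30]);
}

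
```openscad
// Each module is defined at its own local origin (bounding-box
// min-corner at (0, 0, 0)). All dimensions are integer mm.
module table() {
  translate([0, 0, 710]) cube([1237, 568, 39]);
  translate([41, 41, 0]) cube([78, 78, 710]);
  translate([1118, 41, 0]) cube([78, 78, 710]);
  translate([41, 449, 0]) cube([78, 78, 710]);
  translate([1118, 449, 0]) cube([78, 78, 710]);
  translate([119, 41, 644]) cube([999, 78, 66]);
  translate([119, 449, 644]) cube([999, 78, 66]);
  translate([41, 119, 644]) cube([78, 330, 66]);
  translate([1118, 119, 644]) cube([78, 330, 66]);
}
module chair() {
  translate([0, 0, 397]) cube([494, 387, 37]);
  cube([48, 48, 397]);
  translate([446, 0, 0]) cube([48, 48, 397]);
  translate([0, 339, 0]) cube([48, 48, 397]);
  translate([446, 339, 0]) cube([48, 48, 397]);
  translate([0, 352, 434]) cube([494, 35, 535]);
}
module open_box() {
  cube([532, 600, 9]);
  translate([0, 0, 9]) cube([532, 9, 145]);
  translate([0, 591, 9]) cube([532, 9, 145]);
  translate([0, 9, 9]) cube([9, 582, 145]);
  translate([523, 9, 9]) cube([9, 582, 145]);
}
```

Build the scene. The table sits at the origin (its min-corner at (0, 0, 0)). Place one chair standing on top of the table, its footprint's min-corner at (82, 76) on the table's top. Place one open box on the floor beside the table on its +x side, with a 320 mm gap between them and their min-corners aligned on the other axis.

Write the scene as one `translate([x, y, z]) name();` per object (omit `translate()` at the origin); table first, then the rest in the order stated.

table();
translate([82, 76, 749]) chair();
translate([1557, 0, 0]) open_box();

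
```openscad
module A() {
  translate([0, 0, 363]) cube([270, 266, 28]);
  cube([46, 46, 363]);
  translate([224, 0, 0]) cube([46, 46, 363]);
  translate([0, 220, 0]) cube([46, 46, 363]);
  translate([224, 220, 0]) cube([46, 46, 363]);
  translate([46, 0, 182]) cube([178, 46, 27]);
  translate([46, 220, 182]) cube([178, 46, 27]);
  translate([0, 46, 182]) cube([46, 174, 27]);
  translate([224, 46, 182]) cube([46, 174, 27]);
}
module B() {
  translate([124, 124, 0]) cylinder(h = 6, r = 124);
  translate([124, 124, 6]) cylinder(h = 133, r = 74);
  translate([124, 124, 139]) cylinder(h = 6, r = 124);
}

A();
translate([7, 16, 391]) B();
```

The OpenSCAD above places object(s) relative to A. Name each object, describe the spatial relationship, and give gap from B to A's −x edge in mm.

A is a stool. B is a spool. The spool is on top of the stool. The gap from the spool to the stool's −x edge is 7 mm.

The spool's min-x is at 7; the stool's min-x is 0; gap = 7 mm.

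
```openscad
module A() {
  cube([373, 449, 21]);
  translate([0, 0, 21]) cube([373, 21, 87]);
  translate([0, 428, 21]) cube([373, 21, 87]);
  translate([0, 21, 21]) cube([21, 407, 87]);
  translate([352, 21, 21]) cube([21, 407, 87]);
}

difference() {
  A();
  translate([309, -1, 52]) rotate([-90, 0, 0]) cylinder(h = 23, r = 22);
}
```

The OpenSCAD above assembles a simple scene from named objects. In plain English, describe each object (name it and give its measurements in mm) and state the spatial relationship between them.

A is an open-topped rectangular box: outside dimensions 373×449×108 mm, with a uniform wall and base thickness of 21 mm. The base is a full 373×449 slab on the floor; four walls sit on top of the base. The front and back walls (the −y and +y sides) span the full width; the two side walls fit between them.

The open box has a circular hole of radius 22 mm through its front wall, centred at (x = 309, z = 52).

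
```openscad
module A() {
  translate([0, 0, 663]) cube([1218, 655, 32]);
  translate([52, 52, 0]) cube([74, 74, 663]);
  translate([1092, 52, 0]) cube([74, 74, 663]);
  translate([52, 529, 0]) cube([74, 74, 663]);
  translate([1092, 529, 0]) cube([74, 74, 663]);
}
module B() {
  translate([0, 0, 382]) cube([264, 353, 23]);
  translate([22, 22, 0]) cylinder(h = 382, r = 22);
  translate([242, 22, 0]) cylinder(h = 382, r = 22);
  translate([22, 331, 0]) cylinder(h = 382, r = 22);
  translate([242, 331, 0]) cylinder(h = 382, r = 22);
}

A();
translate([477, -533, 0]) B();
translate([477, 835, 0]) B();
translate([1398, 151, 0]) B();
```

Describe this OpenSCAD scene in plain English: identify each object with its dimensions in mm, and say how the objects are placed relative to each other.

A is a table with a 1218×655 mm rectangular top, 32 mm thick, top surface at z = 695 mm, supported by four 74×74 mm square legs, each inset 52 mm from the nearest pair of top edges, running from the floor.

B is a simple wooden stool: a rectangular seat 264 mm (x) by 353 mm (y), 23 mm thick, top face at z = 405 mm, on four round legs, each 44 mm in diameter. The legs rest on z = 0, each leg's axis is inset half a diameter from the nearest pair of seat edges (so the leg's bounding box is flush with the corner).

Three stools sit around the table at the −y, +y, +x sides.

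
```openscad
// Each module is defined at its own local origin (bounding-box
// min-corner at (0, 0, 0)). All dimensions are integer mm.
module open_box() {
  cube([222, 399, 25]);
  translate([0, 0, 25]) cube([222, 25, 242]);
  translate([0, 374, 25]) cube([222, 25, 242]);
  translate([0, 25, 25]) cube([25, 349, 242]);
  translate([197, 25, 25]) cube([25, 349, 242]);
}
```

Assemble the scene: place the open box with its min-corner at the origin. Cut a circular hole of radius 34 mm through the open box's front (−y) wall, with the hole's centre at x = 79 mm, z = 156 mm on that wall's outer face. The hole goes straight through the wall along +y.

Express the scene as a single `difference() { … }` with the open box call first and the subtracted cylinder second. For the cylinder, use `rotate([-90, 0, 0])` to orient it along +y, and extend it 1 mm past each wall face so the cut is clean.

difference() {
  open_box();
  translate([79, -1, 156]) rotate([-90, 0, 0]) cylinder(h = 27, r = 34);
}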